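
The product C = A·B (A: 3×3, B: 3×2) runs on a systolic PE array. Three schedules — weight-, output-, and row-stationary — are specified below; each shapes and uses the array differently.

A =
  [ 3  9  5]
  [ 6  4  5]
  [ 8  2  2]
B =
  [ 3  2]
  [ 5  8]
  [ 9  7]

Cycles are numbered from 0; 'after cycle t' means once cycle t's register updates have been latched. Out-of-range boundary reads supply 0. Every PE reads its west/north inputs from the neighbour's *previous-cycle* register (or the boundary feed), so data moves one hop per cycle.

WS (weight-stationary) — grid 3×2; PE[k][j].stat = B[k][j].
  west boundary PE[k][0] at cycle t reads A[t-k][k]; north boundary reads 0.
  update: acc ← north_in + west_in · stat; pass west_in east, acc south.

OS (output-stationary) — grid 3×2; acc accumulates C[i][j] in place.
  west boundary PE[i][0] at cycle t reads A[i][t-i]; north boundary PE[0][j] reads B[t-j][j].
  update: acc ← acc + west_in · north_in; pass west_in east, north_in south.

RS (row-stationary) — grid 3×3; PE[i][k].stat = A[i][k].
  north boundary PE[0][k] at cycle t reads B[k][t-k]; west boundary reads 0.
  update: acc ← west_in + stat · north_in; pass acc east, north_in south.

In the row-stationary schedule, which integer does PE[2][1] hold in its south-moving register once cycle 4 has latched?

register = 8

Tracing RS — 3×3 array, target PE[2][1]:
  cycle 0: PE[1][1] → acc 0, east 0, south 0
  cycle 0: PE[2][0] → acc 0, east 0, south 0
  cycle 0: PE[2][1] → acc 0, east 0, south 0
  cycle 1: PE[1][1] → acc 0, east 0, south 0
  cycle 1: PE[2][0] → acc 0, east 0, south 0
  cycle 1: PE[2][1] → acc 0, east 0, south 0
  cycle 2: PE[1][1] → acc 38, east 38, south 5
  cycle 2: PE[2][0] → acc 24, east 24, south 3
  cycle 2: PE[2][1] → acc 0, east 0, south 0
  cycle 3: PE[1][1] → acc 44, east 44, south 8
  cycle 3: PE[2][0] → acc 16, east 16, south 2
  cycle 3: PE[2][1] → acc 34, east 34, south 5
  cycle 4: PE[1][1] → acc 0, east 0, south 0
  cycle 4: PE[2][0] → acc 0, east 0, south 0
  cycle 4: PE[2][1] → acc 32, east 32, south 8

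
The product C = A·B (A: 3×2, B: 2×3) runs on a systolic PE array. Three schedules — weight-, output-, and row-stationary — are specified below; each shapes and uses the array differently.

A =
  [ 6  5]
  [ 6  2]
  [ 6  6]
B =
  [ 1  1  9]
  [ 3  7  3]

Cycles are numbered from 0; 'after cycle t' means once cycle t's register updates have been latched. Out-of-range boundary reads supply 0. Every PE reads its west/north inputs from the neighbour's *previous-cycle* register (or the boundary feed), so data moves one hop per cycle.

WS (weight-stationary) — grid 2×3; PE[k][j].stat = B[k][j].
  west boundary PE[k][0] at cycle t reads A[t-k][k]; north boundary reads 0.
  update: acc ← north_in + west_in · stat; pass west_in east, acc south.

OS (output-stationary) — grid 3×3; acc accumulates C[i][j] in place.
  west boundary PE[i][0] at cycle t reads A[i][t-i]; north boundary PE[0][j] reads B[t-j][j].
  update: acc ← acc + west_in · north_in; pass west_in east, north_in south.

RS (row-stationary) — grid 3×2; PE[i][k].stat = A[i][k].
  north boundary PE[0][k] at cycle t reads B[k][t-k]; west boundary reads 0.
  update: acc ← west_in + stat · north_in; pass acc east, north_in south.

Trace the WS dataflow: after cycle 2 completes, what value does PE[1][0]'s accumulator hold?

PE[1][0].acc = 12

WS on a 2×3 grid — tracing PE[1][0] and its feeders:
  step 0 · PE0,0: acc=6; fwd→6 fwd↓6
  step 0 · PE1,0: acc=0; fwd→0 fwd↓0
  step 1 · PE0,0: acc=6; fwd→6 fwd↓6
  step 1 · PE1,0: acc=21; fwd→5 fwd↓21
  step 2 · PE0,0: acc=6; fwd→6 fwd↓6
  step 2 · PE1,0: acc=12; fwd→2 fwd↓12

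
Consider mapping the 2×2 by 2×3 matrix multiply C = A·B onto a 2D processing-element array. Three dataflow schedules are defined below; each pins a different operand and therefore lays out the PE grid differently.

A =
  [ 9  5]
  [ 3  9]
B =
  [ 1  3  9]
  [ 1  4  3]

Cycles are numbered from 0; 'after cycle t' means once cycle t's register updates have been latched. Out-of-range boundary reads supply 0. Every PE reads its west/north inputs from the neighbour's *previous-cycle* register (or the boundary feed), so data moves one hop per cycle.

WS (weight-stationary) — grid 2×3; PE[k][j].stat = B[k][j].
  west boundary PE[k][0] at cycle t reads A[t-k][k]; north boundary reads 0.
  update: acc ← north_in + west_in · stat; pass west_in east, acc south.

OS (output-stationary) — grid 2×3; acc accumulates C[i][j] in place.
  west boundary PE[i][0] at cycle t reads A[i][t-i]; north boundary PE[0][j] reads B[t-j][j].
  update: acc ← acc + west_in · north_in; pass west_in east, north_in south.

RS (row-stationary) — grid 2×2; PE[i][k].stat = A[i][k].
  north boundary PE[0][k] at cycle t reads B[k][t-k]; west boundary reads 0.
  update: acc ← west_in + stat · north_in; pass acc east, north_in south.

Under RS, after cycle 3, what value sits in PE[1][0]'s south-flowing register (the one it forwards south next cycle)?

register = 9

RS 2×2: PE[1][0] cycle-by-cycle (with neighbour feeds):
  after 0 — PE[0][0] acc=9, pass-E 9, pass-S 1
  after 0 — PE[1][0] acc=0, pass-E 0, pass-S 0
  after 1 — PE[0][0] acc=27, pass-E 27, pass-S 3
  after 1 — PE[1][0] acc=3, pass-E 3, pass-S 1
  after 2 — PE[0][0] acc=81, pass-E 81, pass-S 9
  after 2 — PE[1][0] acc=9, pass-E 9, pass-S 3
  after 3 — PE[0][0] acc=0, pass-E 0, pass-S 0
  after 3 — PE[1][0] acc=27, pass-E 27, pass-S 9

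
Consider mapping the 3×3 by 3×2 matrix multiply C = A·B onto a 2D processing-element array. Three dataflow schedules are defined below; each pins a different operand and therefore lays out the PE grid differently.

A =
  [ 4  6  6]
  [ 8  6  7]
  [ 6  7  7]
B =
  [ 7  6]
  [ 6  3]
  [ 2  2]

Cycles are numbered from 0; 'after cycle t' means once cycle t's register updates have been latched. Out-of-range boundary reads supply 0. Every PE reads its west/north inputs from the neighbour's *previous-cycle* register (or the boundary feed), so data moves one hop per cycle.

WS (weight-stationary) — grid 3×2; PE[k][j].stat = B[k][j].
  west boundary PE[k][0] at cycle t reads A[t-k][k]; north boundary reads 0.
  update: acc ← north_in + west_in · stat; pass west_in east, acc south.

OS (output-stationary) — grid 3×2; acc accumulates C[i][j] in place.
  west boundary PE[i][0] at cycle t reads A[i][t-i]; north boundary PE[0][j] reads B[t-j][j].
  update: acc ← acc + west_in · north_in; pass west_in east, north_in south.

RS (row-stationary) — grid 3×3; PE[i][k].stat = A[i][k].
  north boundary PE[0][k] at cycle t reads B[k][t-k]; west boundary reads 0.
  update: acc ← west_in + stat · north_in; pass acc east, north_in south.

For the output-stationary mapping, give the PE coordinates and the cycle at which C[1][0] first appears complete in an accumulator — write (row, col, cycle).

(row, col, cycle) = (1, 0, 3)

OS — PE[1][0] is where C[1][0] collects:
  c0 r1c0: 0 / 0 / 0
  c1 r1c0: 56 / 8 / 7
  c2 r1c0: 92 / 6 / 6
  c3 r1c0: 106 / 7 / 2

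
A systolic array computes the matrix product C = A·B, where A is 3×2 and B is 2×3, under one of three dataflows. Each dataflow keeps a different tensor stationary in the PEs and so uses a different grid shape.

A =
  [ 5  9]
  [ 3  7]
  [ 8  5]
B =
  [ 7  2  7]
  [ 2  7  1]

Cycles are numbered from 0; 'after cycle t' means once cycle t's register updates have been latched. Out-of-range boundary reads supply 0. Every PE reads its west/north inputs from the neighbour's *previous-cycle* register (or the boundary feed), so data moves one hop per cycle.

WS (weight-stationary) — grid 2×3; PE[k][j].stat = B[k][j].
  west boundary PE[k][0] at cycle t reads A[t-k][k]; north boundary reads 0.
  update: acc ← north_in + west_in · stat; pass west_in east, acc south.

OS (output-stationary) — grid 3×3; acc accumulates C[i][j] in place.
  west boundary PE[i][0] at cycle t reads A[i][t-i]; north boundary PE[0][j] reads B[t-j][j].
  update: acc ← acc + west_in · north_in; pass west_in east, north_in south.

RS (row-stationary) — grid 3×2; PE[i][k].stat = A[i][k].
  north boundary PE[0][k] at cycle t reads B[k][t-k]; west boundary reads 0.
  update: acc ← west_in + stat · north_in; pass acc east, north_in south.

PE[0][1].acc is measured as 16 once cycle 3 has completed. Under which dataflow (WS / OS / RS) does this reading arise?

dataflow = WS

WS [2×3] PE[0][1] across cycles:
  c0 r0c1: 0 / 0 / 0
  c1 r0c1: 10 / 5 / 10
  c2 r0c1: 6 / 3 / 6
  c3 r0c1: 16 / 8 / 16
OS [3×3] PE[0][1] across cycles:
  c0 r0c1: 0 / 0 / 0
  c1 r0c1: 10 / 5 / 2
  c2 r0c1: 73 / 9 / 7
  c3 r0c1: 73 / 0 / 0
RS [3×2] PE[0][1] across cycles:
  c0 r0c1: 0 / 0 / 0
  c1 r0c1: 53 / 53 / 2
  c2 r0c1: 73 / 73 / 7
  c3 r0c1: 44 / 44 / 1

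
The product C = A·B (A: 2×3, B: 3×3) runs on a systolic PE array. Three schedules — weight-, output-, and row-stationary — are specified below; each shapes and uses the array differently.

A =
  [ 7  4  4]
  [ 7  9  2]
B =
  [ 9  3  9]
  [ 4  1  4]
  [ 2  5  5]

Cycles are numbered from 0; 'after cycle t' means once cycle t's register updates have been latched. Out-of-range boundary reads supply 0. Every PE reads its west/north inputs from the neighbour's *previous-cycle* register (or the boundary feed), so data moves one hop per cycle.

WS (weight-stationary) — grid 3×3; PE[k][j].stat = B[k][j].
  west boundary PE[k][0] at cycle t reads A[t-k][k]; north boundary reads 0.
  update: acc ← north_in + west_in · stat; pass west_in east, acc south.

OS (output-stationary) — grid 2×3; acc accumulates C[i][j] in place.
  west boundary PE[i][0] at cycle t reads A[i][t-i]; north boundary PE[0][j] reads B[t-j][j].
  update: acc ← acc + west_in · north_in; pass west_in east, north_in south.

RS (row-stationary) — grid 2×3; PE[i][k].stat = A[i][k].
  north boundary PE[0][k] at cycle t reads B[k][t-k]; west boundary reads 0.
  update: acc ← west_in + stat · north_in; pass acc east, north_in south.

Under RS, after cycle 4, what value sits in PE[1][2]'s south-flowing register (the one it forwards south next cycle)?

RS 2×3: PE[1][2] cycle-by-cycle (with neighbour feeds):
  @0  [0,2]  acc 0  |  →0  ↓0
  @0  [1,1]  acc 0  |  →0  ↓0
  @0  [1,2]  acc 0  |  →0  ↓0
  @1  [0,2]  acc 0  |  →0  ↓0
  @1  [1,1]  acc 0  |  →0  ↓0
  @1  [1,2]  acc 0  |  →0  ↓0
  @2  [0,2]  acc 87  |  →87  ↓2
  @2  [1,1]  acc 99  |  →99  ↓4
  @2  [1,2]  acc 0  |  →0  ↓0
  @3  [0,2]  acc 45  |  →45  ↓5
  @3  [1,1]  acc 30  |  →30  ↓1
  @3  [1,2]  acc 103  |  →103  ↓2
  @4  [0,2]  acc 99  |  →99  ↓5
  @4  [1,1]  acc 99  |  →99  ↓4
  @4  [1,2]  acc 40  |  →40  ↓5

register = 5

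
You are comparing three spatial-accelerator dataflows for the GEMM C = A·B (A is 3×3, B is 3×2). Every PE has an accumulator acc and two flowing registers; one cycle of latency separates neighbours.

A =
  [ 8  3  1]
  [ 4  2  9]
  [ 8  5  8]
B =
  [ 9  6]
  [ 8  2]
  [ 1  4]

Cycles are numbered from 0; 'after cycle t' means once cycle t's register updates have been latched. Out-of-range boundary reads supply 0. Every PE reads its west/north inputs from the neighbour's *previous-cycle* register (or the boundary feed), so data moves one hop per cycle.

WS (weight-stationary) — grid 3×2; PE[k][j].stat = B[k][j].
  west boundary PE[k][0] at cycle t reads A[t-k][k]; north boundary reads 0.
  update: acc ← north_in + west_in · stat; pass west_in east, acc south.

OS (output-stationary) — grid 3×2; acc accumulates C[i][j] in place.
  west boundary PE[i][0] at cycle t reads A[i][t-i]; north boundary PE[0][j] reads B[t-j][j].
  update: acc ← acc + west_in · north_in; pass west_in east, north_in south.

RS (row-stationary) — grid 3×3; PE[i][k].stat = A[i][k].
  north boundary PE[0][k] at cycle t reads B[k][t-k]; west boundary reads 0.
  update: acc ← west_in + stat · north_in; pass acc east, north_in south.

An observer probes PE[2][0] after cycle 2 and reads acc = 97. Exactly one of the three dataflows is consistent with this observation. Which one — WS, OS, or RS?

dataflow = WS

WS [3×2] PE[2][0] across cycles:
  @0  [2,0]  acc 0  |  →0  ↓0
  @1  [2,0]  acc 0  |  →0  ↓0
  @2  [2,0]  acc 97  |  →1  ↓97
OS [3×2] PE[2][0] across cycles:
  @0  [2,0]  acc 0  |  →0  ↓0
  @1  [2,0]  acc 0  |  →0  ↓0
  @2  [2,0]  acc 72  |  →8  ↓9
RS [3×3] PE[2][0] across cycles:
  @0  [2,0]  acc 0  |  →0  ↓0
  @1  [2,0]  acc 0  |  →0  ↓0
  @2  [2,0]  acc 72  |  →72  ↓9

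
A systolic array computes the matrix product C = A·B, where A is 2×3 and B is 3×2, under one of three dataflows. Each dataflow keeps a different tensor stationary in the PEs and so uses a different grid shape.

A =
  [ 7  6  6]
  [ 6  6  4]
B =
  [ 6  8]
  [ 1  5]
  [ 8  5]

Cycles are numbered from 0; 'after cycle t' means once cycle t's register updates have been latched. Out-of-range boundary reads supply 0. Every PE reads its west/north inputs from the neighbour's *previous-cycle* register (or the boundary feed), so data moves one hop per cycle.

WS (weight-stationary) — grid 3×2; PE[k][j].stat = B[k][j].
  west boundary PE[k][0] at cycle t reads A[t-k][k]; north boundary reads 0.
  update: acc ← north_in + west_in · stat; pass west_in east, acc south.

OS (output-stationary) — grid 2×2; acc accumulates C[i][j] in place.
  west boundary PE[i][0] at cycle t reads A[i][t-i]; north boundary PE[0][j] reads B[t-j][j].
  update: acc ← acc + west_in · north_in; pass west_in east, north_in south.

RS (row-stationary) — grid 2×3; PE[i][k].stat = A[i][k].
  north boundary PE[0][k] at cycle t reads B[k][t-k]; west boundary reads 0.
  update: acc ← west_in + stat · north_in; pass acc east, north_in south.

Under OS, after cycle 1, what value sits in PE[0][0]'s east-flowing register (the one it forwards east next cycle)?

OS (2×2). Following PE[0][0] plus its west/north inputs:
  cycle 0: PE[0][0] → acc 42, east 7, south 6
  cycle 1: PE[0][0] → acc 48, east 6, south 1

register = 6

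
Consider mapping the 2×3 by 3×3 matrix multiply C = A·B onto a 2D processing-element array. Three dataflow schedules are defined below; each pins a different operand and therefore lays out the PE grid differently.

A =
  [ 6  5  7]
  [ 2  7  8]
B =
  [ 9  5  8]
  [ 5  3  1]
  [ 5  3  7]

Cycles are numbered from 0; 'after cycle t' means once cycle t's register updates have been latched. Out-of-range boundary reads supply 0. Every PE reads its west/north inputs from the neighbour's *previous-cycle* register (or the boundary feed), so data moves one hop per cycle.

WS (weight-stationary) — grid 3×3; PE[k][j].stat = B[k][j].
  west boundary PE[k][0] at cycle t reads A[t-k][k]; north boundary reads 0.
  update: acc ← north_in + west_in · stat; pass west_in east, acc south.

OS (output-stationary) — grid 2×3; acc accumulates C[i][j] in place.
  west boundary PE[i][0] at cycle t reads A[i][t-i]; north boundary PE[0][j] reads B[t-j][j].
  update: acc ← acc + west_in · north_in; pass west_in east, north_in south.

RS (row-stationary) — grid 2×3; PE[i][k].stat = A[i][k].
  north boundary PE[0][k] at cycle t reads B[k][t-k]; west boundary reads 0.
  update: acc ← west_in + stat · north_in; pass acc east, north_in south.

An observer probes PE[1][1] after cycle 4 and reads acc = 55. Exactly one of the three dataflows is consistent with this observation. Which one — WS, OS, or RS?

dataflow = OS

Under WS (3×3), PE[1][1]:
  @0  [1,1]  acc 0  |  →0  ↓0
  @1  [1,1]  acc 0  |  →0  ↓0
  @2  [1,1]  acc 45  |  →5  ↓45
  @3  [1,1]  acc 31  |  →7  ↓31
  @4  [1,1]  acc 0  |  →0  ↓0
Under OS (2×3), PE[1][1]:
  @0  [1,1]  acc 0  |  →0  ↓0
  @1  [1,1]  acc 0  |  →0  ↓0
  @2  [1,1]  acc 10  |  →2  ↓5
  @3  [1,1]  acc 31  |  →7  ↓3
  @4  [1,1]  acc 55  |  →8  ↓3
Under RS (2×3), PE[1][1]:
  @0  [1,1]  acc 0  |  →0  ↓0
  @1  [1,1]  acc 0  |  →0  ↓0
  @2  [1,1]  acc 53  |  →53  ↓5
  @3  [1,1]  acc 31  |  →31  ↓3
  @4  [1,1]  acc 23  |  →23  ↓1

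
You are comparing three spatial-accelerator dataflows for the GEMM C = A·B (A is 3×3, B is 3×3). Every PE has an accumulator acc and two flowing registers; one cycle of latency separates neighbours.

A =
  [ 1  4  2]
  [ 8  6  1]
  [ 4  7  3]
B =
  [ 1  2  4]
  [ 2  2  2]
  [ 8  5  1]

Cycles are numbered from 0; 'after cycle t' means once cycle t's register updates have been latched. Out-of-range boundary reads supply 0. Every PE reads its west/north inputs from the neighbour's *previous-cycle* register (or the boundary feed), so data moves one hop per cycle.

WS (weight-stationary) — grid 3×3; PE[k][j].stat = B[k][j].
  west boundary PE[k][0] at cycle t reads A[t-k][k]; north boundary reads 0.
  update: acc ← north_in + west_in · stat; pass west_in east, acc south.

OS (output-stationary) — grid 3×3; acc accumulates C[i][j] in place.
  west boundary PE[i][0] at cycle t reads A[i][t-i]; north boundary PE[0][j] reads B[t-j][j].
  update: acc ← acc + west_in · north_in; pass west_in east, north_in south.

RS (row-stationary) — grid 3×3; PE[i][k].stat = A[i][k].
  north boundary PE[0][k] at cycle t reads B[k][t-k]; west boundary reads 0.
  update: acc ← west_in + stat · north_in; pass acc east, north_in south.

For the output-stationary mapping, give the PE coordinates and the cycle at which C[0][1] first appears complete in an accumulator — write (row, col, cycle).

(row, col, cycle) = (0, 1, 3)

OS: C[0][1] accumulates in PE[0][1]:
  @0  [0,1]  acc 0  |  →0  ↓0
  @1  [0,1]  acc 2  |  →1  ↓2
  @2  [0,1]  acc 10  |  →4  ↓2
  @3  [0,1]  acc 20  |  →2  ↓5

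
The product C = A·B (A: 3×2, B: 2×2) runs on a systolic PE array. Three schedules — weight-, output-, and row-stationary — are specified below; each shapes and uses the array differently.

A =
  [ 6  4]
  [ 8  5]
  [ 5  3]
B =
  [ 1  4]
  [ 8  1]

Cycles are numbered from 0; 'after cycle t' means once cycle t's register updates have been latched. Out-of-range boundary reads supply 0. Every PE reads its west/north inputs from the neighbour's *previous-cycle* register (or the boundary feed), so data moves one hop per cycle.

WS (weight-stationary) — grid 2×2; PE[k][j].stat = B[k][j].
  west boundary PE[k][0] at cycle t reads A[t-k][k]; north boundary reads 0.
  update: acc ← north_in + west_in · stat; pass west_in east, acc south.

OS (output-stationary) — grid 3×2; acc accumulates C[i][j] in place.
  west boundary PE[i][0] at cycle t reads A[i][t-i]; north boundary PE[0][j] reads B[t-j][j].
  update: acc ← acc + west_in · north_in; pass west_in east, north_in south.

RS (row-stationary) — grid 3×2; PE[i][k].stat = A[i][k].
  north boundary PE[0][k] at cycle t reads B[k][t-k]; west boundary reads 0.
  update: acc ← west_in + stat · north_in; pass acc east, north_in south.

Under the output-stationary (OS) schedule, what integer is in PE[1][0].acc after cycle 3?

Tracing OS — 3×2 array, target PE[1][0]:
  [0] (0,0) acc=6 (h:6 v:1)
  [0] (1,0) acc=0 (h:0 v:0)
  [1] (0,0) acc=38 (h:4 v:8)
  [1] (1,0) acc=8 (h:8 v:1)
  [2] (0,0) acc=38 (h:0 v:0)
  [2] (1,0) acc=48 (h:5 v:8)
  [3] (0,0) acc=38 (h:0 v:0)
  [3] (1,0) acc=48 (h:0 v:0)

PE[1][0].acc = 48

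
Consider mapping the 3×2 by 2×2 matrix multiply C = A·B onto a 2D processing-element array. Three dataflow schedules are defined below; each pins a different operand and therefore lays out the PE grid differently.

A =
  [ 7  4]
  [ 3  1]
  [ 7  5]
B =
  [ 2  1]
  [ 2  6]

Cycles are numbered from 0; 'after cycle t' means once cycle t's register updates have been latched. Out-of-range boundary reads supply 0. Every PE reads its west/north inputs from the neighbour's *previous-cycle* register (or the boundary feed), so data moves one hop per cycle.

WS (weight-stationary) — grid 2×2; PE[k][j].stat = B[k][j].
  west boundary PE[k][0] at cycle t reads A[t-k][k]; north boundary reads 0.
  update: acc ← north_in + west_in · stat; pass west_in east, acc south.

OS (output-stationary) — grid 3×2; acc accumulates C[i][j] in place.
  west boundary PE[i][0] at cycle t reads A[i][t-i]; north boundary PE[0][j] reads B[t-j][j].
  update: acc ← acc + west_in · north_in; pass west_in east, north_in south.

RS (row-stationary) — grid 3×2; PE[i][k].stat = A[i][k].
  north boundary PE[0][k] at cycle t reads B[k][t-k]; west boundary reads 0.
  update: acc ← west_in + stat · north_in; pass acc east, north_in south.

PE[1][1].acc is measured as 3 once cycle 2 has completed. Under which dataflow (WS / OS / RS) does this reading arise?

— WS: 2×2; PE[1][1] trace:
  0: (1,1).acc=0  regs=<0,0>
  1: (1,1).acc=0  regs=<0,0>
  2: (1,1).acc=31  regs=<4,31>
— OS: 3×2; PE[1][1] trace:
  0: (1,1).acc=0  regs=<0,0>
  1: (1,1).acc=0  regs=<0,0>
  2: (1,1).acc=3  regs=<3,1>
— RS: 3×2; PE[1][1] trace:
  0: (1,1).acc=0  regs=<0,0>
  1: (1,1).acc=0  regs=<0,0>
  2: (1,1).acc=8  regs=<8,2>

dataflow = OS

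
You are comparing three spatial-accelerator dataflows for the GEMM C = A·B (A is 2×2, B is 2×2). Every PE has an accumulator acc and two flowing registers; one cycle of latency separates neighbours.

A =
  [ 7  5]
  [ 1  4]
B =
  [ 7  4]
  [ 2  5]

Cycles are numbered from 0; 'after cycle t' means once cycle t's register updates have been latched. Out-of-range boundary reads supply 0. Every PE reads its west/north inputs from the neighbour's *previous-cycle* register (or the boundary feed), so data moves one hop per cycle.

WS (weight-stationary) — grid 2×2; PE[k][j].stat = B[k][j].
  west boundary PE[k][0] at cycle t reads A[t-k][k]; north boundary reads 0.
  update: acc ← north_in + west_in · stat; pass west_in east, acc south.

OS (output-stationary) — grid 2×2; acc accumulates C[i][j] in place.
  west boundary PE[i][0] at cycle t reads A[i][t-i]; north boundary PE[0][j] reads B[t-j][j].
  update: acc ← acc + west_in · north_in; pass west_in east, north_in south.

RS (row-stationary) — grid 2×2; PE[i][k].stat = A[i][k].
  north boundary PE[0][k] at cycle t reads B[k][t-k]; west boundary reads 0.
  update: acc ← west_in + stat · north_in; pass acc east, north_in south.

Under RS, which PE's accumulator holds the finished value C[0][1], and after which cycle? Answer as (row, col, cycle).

RS: C[0][1] accumulates in PE[0][1]:
  step 0 · PE0,1: acc=0; fwd→0 fwd↓0
  step 1 · PE0,1: acc=59; fwd→59 fwd↓2
  step 2 · PE0,1: acc=53; fwd→53 fwd↓5

(row, col, cycle) = (0, 1, 2)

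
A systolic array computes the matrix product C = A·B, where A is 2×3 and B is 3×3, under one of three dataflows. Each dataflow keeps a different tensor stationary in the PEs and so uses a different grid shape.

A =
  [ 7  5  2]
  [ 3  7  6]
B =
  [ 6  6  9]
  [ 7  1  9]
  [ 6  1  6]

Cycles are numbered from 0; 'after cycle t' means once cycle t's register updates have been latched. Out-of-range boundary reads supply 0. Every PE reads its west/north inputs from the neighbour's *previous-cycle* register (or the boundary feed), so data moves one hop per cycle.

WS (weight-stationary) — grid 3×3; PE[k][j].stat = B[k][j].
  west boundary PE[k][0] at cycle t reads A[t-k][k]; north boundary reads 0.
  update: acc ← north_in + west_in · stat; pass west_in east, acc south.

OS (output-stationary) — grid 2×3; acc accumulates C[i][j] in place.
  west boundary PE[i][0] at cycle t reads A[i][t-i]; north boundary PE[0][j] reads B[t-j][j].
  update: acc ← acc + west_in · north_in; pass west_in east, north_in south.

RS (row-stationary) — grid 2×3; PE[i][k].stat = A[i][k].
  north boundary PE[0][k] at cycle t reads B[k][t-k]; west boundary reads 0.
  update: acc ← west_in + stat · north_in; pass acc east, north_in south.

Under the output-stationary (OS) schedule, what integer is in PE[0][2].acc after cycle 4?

OS 2×3: PE[0][2] cycle-by-cycle (with neighbour feeds):
  cycle 0: PE[0][1] → acc 0, east 0, south 0
  cycle 0: PE[0][2] → acc 0, east 0, south 0
  cycle 1: PE[0][1] → acc 42, east 7, south 6
  cycle 1: PE[0][2] → acc 0, east 0, south 0
  cycle 2: PE[0][1] → acc 47, east 5, south 1
  cycle 2: PE[0][2] → acc 63, east 7, south 9
  cycle 3: PE[0][1] → acc 49, east 2, south 1
  cycle 3: PE[0][2] → acc 108, east 5, south 9
  cycle 4: PE[0][1] → acc 49, east 0, south 0
  cycle 4: PE[0][2] → acc 120, east 2, south 6

PE[0][2].acc = 120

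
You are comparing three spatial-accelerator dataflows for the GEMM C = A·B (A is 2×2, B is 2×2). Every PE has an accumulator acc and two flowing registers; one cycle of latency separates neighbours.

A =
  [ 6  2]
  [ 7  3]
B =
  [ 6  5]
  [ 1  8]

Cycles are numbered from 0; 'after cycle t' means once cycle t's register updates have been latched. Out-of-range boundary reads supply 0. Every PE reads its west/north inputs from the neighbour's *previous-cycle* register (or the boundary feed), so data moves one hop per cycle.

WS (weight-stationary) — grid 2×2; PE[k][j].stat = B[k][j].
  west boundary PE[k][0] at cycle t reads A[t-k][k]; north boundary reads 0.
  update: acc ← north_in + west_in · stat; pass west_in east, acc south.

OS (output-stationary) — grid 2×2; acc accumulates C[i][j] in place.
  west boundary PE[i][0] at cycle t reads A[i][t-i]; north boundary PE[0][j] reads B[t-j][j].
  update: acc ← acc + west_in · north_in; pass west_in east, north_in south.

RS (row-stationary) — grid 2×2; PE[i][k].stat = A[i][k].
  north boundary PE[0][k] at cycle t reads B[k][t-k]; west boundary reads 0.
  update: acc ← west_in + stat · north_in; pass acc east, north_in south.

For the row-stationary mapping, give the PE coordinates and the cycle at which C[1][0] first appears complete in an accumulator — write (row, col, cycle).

(row, col, cycle) = (1, 1, 2)

Under RS, C[1][0] lands at PE[1][1]:
  c0 r1c1: 0 / 0 / 0
  c1 r1c1: 0 / 0 / 0
  c2 r1c1: 45 / 45 / 1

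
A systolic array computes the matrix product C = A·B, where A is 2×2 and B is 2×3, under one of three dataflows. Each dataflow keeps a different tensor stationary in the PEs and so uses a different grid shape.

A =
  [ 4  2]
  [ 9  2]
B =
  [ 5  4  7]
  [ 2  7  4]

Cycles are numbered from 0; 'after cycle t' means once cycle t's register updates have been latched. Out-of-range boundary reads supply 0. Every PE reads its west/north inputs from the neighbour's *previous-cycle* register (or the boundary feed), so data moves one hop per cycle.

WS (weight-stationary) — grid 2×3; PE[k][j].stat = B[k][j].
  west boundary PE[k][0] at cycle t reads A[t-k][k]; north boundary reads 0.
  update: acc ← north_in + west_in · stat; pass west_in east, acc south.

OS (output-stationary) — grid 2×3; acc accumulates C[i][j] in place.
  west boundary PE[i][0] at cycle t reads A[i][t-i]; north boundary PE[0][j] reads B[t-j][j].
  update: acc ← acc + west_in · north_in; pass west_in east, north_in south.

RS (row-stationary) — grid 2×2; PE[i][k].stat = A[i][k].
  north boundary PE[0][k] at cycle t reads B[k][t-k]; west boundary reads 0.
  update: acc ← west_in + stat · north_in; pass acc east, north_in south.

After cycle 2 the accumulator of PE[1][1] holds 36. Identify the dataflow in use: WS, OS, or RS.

WS [2×3] PE[1][1] across cycles:
  c0 r1c1: 0 / 0 / 0
  c1 r1c1: 0 / 0 / 0
  c2 r1c1: 30 / 2 / 30
OS [2×3] PE[1][1] across cycles:
  c0 r1c1: 0 / 0 / 0
  c1 r1c1: 0 / 0 / 0
  c2 r1c1: 36 / 9 / 4
RS [2×2] PE[1][1] across cycles:
  c0 r1c1: 0 / 0 / 0
  c1 r1c1: 0 / 0 / 0
  c2 r1c1: 49 / 49 / 2

dataflow = OS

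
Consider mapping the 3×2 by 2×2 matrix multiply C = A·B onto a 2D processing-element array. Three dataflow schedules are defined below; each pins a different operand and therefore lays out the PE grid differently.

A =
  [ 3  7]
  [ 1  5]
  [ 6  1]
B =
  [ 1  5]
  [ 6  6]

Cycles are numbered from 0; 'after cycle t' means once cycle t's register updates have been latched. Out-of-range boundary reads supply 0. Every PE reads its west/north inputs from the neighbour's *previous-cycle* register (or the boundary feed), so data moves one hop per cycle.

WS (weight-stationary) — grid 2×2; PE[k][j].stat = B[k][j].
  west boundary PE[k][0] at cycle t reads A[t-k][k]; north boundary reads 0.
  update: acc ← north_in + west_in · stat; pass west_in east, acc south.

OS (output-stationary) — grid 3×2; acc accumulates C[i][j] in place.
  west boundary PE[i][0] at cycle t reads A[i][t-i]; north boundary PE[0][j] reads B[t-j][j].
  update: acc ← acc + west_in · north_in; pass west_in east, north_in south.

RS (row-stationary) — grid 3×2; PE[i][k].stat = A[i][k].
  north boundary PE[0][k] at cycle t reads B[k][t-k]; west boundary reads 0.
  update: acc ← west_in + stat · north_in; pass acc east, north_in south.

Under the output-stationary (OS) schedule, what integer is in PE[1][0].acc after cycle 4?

PE[1][0].acc = 31

OS (3×2). Following PE[1][0] plus its west/north inputs:
  @0  [0,0]  acc 3  |  →3  ↓1
  @0  [1,0]  acc 0  |  →0  ↓0
  @1  [0,0]  acc 45  |  →7  ↓6
  @1  [1,0]  acc 1  |  →1  ↓1
  @2  [0,0]  acc 45  |  →0  ↓0
  @2  [1,0]  acc 31  |  →5  ↓6
  @3  [0,0]  acc 45  |  →0  ↓0
  @3  [1,0]  acc 31  |  →0  ↓0
  @4  [0,0]  acc 45  |  →0  ↓0
  @4  [1,0]  acc 31  |  →0  ↓0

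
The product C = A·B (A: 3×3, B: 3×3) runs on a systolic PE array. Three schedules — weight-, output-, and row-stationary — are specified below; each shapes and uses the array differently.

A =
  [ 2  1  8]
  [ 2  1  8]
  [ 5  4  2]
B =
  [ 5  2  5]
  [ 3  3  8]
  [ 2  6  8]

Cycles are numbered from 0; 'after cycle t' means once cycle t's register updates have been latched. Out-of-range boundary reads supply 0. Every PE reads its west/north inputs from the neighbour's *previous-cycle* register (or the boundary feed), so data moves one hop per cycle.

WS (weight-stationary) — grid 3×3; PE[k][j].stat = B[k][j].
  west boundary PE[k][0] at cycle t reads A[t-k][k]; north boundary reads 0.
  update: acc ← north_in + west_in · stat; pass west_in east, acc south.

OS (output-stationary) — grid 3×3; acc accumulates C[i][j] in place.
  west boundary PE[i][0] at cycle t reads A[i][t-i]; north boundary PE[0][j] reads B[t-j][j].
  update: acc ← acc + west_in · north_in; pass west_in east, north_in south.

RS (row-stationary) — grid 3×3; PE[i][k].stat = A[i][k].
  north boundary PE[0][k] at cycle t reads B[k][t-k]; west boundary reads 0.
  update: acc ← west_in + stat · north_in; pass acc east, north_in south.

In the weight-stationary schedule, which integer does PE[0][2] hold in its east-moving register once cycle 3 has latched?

WS on a 3×3 grid — tracing PE[0][2] and its feeders:
  [0] (0,1) acc=0 (h:0 v:0)
  [0] (0,2) acc=0 (h:0 v:0)
  [1] (0,1) acc=4 (h:2 v:4)
  [1] (0,2) acc=0 (h:0 v:0)
  [2] (0,1) acc=4 (h:2 v:4)
  [2] (0,2) acc=10 (h:2 v:10)
  [3] (0,1) acc=10 (h:5 v:10)
  [3] (0,2) acc=10 (h:2 v:10)

register = 2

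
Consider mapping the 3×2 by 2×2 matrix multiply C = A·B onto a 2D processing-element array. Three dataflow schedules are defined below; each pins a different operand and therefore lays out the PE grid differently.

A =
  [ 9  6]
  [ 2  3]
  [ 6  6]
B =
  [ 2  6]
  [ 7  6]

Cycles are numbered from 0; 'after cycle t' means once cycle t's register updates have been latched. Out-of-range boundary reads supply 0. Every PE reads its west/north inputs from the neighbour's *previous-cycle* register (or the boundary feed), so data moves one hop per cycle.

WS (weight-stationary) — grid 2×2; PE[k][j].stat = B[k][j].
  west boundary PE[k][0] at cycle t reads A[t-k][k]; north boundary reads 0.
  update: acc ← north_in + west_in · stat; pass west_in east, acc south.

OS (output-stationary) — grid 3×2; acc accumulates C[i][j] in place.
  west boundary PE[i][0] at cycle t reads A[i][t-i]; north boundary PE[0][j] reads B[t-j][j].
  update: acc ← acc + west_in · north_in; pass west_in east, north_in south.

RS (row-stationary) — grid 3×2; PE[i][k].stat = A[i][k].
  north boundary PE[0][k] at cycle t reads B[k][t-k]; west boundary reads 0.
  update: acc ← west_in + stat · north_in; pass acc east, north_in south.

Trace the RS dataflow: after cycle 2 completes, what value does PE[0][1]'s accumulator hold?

PE[0][1].acc = 90

Tracing RS — 3×2 array, target PE[0][1]:
  step 0 · PE0,0: acc=18; fwd→18 fwd↓2
  step 0 · PE0,1: acc=0; fwd→0 fwd↓0
  step 1 · PE0,0: acc=54; fwd→54 fwd↓6
  step 1 · PE0,1: acc=60; fwd→60 fwd↓7
  step 2 · PE0,0: acc=0; fwd→0 fwd↓0
  step 2 · PE0,1: acc=90; fwd→90 fwd↓6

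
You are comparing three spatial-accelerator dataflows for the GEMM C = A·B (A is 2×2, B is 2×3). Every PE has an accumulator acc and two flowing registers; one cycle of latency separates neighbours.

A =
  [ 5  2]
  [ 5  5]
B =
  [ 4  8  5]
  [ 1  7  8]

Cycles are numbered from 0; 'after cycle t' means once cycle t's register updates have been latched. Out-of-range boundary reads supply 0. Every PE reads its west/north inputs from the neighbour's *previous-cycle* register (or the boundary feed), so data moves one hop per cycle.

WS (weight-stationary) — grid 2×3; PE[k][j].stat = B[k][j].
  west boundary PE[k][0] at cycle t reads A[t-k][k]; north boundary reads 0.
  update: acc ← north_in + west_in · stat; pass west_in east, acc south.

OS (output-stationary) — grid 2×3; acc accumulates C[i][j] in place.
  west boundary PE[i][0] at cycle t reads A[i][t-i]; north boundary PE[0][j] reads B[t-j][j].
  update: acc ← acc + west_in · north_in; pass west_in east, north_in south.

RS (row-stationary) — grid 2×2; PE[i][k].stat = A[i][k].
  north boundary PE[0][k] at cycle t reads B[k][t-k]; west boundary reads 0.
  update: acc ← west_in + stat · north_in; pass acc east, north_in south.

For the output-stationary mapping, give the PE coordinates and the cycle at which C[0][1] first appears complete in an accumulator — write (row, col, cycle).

(row, col, cycle) = (0, 1, 2)

OS — PE[0][1] is where C[0][1] collects:
  @0  [0,1]  acc 0  |  →0  ↓0
  @1  [0,1]  acc 40  |  →5  ↓8
  @2  [0,1]  acc 54  |  →2  ↓7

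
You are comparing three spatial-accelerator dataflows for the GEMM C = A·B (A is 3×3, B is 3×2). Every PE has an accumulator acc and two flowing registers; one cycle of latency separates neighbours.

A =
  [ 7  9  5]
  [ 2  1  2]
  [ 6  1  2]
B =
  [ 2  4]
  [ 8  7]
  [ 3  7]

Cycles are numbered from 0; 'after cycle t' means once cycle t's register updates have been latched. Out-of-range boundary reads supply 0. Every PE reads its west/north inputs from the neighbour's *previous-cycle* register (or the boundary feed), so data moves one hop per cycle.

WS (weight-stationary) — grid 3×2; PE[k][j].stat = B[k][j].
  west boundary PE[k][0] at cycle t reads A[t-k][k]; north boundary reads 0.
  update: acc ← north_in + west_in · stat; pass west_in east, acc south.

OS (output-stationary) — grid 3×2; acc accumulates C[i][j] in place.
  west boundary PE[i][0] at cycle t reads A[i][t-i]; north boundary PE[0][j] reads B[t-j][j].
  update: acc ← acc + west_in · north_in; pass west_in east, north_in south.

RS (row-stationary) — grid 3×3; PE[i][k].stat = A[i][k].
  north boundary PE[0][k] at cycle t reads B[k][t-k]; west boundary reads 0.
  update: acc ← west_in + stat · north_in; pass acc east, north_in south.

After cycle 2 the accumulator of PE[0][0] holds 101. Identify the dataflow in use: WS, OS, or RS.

WS (3×2 grid), PE[0][0]:
  [0] (0,0) acc=14 (h:7 v:14)
  [1] (0,0) acc=4 (h:2 v:4)
  [2] (0,0) acc=12 (h:6 v:12)
OS (3×2 grid), PE[0][0]:
  [0] (0,0) acc=14 (h:7 v:2)
  [1] (0,0) acc=86 (h:9 v:8)
  [2] (0,0) acc=101 (h:5 v:3)
RS (3×3 grid), PE[0][0]:
  [0] (0,0) acc=14 (h:14 v:2)
  [1] (0,0) acc=28 (h:28 v:4)
  [2] (0,0) acc=0 (h:0 v:0)

dataflow = OS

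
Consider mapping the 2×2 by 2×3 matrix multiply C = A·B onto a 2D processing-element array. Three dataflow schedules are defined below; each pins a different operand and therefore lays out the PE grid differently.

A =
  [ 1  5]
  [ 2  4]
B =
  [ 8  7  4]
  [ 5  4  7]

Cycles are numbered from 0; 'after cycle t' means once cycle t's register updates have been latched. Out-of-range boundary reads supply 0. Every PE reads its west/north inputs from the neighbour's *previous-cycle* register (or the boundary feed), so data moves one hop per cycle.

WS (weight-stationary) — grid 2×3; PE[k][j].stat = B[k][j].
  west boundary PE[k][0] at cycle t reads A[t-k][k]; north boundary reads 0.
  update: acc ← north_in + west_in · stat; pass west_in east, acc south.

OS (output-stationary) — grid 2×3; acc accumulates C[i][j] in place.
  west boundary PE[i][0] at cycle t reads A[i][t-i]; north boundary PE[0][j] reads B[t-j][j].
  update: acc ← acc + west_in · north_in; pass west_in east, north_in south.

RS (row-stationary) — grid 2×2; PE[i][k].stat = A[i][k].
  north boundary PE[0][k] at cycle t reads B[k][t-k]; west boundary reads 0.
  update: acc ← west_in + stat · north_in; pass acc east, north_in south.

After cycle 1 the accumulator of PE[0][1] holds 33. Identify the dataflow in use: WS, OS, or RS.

WS [2×3] PE[0][1] across cycles:
  cycle 0: PE[0][1] → acc 0, east 0, south 0
  cycle 1: PE[0][1] → acc 7, east 1, south 7
OS [2×3] PE[0][1] across cycles:
  cycle 0: PE[0][1] → acc 0, east 0, south 0
  cycle 1: PE[0][1] → acc 7, east 1, south 7
RS [2×2] PE[0][1] across cycles:
  cycle 0: PE[0][1] → acc 0, east 0, south 0
  cycle 1: PE[0][1] → acc 33, east 33, south 5

dataflow = RS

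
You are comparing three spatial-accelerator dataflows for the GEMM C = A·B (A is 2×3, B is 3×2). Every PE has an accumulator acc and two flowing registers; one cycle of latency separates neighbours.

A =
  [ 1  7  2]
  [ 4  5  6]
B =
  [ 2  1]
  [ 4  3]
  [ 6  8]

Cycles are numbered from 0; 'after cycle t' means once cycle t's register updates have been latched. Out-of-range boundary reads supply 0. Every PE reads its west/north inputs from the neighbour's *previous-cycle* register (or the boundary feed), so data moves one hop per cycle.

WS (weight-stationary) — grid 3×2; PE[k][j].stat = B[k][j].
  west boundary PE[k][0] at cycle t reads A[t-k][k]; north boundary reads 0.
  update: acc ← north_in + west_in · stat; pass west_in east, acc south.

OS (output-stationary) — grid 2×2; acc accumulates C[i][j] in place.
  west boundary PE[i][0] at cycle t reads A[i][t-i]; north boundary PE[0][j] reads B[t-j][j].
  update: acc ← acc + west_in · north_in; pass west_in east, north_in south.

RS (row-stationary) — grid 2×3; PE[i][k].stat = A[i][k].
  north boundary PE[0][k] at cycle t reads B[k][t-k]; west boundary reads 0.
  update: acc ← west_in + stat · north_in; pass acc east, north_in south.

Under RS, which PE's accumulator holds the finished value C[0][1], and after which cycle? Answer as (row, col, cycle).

(row, col, cycle) = (0, 2, 3)

RS: C[0][1] accumulates in PE[0][2]:
  0: (0,2).acc=0  regs=<0,0>
  1: (0,2).acc=0  regs=<0,0>
  2: (0,2).acc=42  regs=<42,6>
  3: (0,2).acc=38  regs=<38,8>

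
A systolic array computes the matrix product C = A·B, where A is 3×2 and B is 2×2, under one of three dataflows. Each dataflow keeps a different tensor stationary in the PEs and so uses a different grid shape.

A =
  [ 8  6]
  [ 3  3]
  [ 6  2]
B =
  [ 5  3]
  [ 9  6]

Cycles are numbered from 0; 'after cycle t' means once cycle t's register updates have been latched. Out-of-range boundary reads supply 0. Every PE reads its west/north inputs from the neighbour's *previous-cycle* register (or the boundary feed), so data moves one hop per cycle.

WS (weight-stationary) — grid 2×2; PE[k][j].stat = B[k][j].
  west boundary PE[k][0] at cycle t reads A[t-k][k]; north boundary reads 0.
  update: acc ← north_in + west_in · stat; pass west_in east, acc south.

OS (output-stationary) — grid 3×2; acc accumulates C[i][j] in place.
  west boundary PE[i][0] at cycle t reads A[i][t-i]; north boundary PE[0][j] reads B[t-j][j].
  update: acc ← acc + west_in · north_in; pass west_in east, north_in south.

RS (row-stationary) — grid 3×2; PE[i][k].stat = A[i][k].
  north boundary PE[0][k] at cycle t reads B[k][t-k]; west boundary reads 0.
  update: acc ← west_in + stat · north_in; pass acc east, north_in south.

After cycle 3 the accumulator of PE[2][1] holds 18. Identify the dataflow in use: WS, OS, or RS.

dataflow = OS

WS: PE[2][1] is outside its 2×2 grid.
OS (3×2 grid), PE[2][1]:
  step 0 · PE2,1: acc=0; fwd→0 fwd↓0
  step 1 · PE2,1: acc=0; fwd→0 fwd↓0
  step 2 · PE2,1: acc=0; fwd→0 fwd↓0
  step 3 · PE2,1: acc=18; fwd→6 fwd↓3
RS (3×2 grid), PE[2][1]:
  step 0 · PE2,1: acc=0; fwd→0 fwd↓0
  step 1 · PE2,1: acc=0; fwd→0 fwd↓0
  step 2 · PE2,1: acc=0; fwd→0 fwd↓0
  step 3 · PE2,1: acc=48; fwd→48 fwd↓9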